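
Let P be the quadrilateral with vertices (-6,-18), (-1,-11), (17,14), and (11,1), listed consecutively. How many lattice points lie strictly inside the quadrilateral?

53

By the shoelace formula, twice the signed area is |((-6)·(-11) − (-1)·(-18)) + ((-1)·14 − 17·(-11)) + (17·1 − 11·14) + (11·(-18) − (-6)·1)| = 108, so the area is 54.
Summing gcd(|Δx|,|Δy|) over the edges gives the boundary count: gcd(5,7) + gcd(18,25) + gcd(6,13) + gcd(17,19) = 1+1+1+1 = 4.
By Pick's theorem A = I + B/2 − 1, so I = 54 − 4/2 + 1 = 53.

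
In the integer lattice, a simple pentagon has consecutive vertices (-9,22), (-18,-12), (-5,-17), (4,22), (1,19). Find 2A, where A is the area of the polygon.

The shoelace formula gives twice the area as |((-9)·(-12) − (-18)·22) + ((-18)·(-17) − (-5)·(-12)) + ((-5)·22 − 4·(-17)) + (4·19 − 1·22) + (1·22 − (-9)·19)| = 955, so the area is 955/2.

955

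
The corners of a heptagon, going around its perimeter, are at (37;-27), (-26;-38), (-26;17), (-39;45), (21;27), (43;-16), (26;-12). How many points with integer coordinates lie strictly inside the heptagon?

3917

The shoelace formula gives twice the area as |(37·(-38) − (-26)·(-27)) + ((-26)·17 − (-26)·(-38)) + ((-26)·45 − (-39)·17) + ((-39)·27 − 21·45) + (21·(-16) − 43·27) + (43·(-12) − 26·(-16)) + (26·(-27) − 37·(-12))| = 7898, so the area is 3949.
Summing gcd(|Δx|,|Δy|) over the edges gives the boundary count: gcd(63,11) + gcd(0,55) + gcd(13,28) + gcd(60,18) + gcd(22,43) + gcd(17,4) + gcd(11,15) = 1+55+1+6+1+1+1 = 66.
Pick's theorem gives I = A − B/2 + 1 = 3949 − 66/2 + 1 = 3917.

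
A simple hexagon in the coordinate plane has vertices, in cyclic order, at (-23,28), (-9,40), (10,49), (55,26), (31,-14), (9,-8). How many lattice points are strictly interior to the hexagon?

Using the shoelace formula, 2A = |((-23)·40 − (-9)·28) + ((-9)·49 − 10·40) + (10·26 − 55·49) + (55·(-14) − 31·26) + (31·(-8) − 9·(-14)) + (9·28 − (-23)·(-8))| = 5574, so the area is 2787.
Along each edge there are gcd(|Δx|,|Δy|)+1 lattice points, so counting each shared vertex once the boundary has gcd(14,12) + gcd(19,9) + gcd(45,23) + gcd(24,40) + gcd(22,6) + gcd(32,36) = 2+1+1+8+2+4 = 18.
Pick's theorem gives I = A − B/2 + 1 = 2787 − 18/2 + 1 = 2779.

2779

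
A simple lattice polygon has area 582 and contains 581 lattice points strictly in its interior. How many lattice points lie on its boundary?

Pick's theorem gives A = I + B/2 − 1, so B = 2(A − I + 1) = 2(582 − 581 + 1) = 4.

4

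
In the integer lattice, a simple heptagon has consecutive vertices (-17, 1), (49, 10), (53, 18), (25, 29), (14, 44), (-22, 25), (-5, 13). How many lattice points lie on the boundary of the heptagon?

23

Along each edge there are gcd(|Δx|,|Δy|)+1 lattice points, so counting each shared vertex once the boundary has gcd(66,9) + gcd(4,8) + gcd(28,11) + gcd(11,15) + gcd(36,19) + gcd(17,12) + gcd(12,12) = 3+4+1+1+1+1+12 = 23.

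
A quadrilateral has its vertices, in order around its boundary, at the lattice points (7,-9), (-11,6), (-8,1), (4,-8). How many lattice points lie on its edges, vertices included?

8

Along each edge there are gcd(|Δx|,|Δy|)+1 lattice points, so counting each shared vertex once the boundary has gcd(18,15) + gcd(3,5) + gcd(12,9) + gcd(3,1) = 3+1+3+1 = 8.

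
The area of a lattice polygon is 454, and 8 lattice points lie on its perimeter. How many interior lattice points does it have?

Pick's theorem A = I + B/2 − 1 rearranges to I = A − B/2 + 1 = 454 − 8/2 + 1 = 451.

451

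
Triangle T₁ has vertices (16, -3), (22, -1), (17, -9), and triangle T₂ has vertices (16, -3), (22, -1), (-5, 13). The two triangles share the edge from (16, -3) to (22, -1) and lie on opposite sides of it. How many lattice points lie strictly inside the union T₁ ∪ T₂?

The union is the simple quadrilateral with vertices (16, -3), (17, -9), (22, -1), (-5, 13) in order.
By the shoelace formula, twice the signed area is |(16·(-9) − 17·(-3)) + (17·(-1) − 22·(-9)) + (22·13 − (-5)·(-1)) + ((-5)·(-3) − 16·13)| = 176, so the area is 88.
Along each edge there are gcd(|Δx|,|Δy|)+1 lattice points, so counting each shared vertex once the boundary has gcd(1,6) + gcd(5,8) + gcd(27,14) + gcd(21,16) = 1+1+1+1 = 4.
By Pick's theorem I = A − B/2 + 1 = 88 − 4/2 + 1 = 87.

87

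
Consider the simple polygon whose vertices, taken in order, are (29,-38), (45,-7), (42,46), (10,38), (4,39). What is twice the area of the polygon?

3962

The shoelace formula gives twice the area as |[29·(-7) − 45·(-38)] + [45·46 − 42·(-7)] + [42·38 − 10·46] + [10·39 − 4·38] + [4·(-38) − 29·39]| = 3962, so the area is 1981.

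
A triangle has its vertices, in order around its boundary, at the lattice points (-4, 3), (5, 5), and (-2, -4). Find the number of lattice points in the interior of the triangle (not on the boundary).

The shoelace formula gives twice the area as |((-4)·5 − 5·3) + (5·(-4) − (-2)·5) + ((-2)·3 − (-4)·(-4))| = 67, so the area is 33.5.
Summing gcd(|Δx|,|Δy|) over the edges gives the boundary count: gcd(9,2) + gcd(7,9) + gcd(2,7) = 1+1+1 = 3.
Pick's theorem gives I = A − B/2 + 1 = 33.5 − 3/2 + 1 = 33.

33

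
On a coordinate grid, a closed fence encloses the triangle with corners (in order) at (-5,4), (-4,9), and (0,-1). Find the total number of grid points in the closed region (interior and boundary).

20

Using the shoelace formula, 2A = |((-5)·9 − (-4)·4) + ((-4)·(-1) − 0·9) + (0·4 − (-5)·(-1))| = 30, so the area is 15.
Summing gcd(|Δx|,|Δy|) over the edges gives the boundary count: gcd(1,5) + gcd(4,10) + gcd(5,5) = 1+2+5 = 8.
Pick's theorem gives I = A − B/2 + 1 = 15 − 8/2 + 1 = 12, so the closed region contains I + B = 12 + 8 = 20 lattice points.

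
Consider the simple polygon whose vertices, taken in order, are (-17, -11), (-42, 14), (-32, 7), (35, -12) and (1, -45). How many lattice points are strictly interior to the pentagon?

1359

Using the shoelace formula, 2A = |((-17)·14 − (-42)·(-11)) + ((-42)·7 − (-32)·14) + ((-32)·(-12) − 35·7) + (35·(-45) − 1·(-12)) + (1·(-11) − (-17)·(-45))| = 2746, so the area is 1373.
The number of boundary lattice points is Σ gcd(|Δx|,|Δy|) = gcd(25,25) + gcd(10,7) + gcd(67,19) + gcd(34,33) + gcd(18,34) = 25+1+1+1+2 = 30.
Pick's theorem gives I = A − B/2 + 1 = 1373 − 30/2 + 1 = 1359.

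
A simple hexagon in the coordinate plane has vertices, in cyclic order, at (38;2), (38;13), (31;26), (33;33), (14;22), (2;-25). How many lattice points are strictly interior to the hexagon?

985

By the shoelace formula, twice the signed area is |[38·13 − 38·2] + [38·26 − 31·13] + [31·33 − 33·26] + [33·22 − 14·33] + [14·(-25) − 2·22] + [2·2 − 38·(-25)]| = 1992, so the area is 996.
Along each edge there are gcd(|Δx|,|Δy|)+1 lattice points, so counting each shared vertex once the boundary has gcd(0,11) + gcd(7,13) + gcd(2,7) + gcd(19,11) + gcd(12,47) + gcd(36,27) = 11+1+1+1+1+9 = 24.
By Pick's theorem A = I + B/2 − 1, so I = 996 − 24/2 + 1 = 985.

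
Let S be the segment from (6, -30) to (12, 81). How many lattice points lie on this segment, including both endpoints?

4

The number of lattice points on a segment between lattice points is gcd(|Δx|,|Δy|) + 1 = gcd(6,111) + 1 = 3 + 1 = 4.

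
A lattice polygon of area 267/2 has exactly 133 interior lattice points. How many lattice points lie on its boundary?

3

Pick's theorem gives A = I + B/2 − 1, so B = 2(A − I + 1) = 2(267/2 − 133 + 1) = 3.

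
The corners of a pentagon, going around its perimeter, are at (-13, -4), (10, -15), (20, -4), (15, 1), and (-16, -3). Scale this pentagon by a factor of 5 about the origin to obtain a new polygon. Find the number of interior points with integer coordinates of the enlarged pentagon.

Using the shoelace formula, 2A = |[(-13)·(-15) − 10·(-4)] + [10·(-4) − 20·(-15)] + [20·1 − 15·(-4)] + [15·(-3) − (-16)·1] + [(-16)·(-4) − (-13)·(-3)]| = 571, so the area is 571/2.
Summing gcd(|Δx|,|Δy|) over the edges gives the boundary count: gcd(23,11) + gcd(10,11) + gcd(5,5) + gcd(31,4) + gcd(3,1) = 1+1+5+1+1 = 9.
Scaling by 5 multiplies the area by 5² = 25 (so the new area is 14275/2) and multiplies the boundary lattice-point count by 5, giving 45.
By Pick's theorem, the interior count of the dilated polygon is 14275/2 − 45/2 + 1 = 7116.

7116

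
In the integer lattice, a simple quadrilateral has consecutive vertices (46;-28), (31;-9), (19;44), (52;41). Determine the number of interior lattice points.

Using the shoelace formula, 2A = |[46·(-9) − 31·(-28)] + [31·44 − 19·(-9)] + [19·41 − 52·44] + [52·(-28) − 46·41]| = 2862, so the area is 1431.
Summing gcd(|Δx|,|Δy|) over the edges gives the boundary count: gcd(15,19) + gcd(12,53) + gcd(33,3) + gcd(6,69) = 1+1+3+3 = 8.
By Pick's theorem A = I + B/2 − 1, so I = 1431 − 8/2 + 1 = 1428.

1428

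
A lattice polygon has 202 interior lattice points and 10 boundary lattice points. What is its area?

By Pick's theorem, A = I + B/2 − 1 = 202 + 10/2 − 1 = 206.

206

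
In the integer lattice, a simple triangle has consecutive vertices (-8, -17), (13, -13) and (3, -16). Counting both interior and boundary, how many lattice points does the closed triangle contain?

14

The shoelace formula gives twice the area as |[(-8)·(-13) − 13·(-17)] + [13·(-16) − 3·(-13)] + [3·(-17) − (-8)·(-16)]| = 23, so the area is 11.5.
Summing gcd(|Δx|,|Δy|) over the edges gives the boundary count: gcd(21,4) + gcd(10,3) + gcd(11,1) = 1+1+1 = 3.
Pick's theorem gives I = A − B/2 + 1 = 11.5 − 3/2 + 1 = 11, so the closed region contains I + B = 11 + 3 = 14 lattice points.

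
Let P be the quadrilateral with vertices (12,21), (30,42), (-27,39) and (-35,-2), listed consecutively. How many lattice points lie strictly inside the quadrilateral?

Using the shoelace formula, 2A = |(12·42 − 30·21) + (30·39 − (-27)·42) + ((-27)·(-2) − (-35)·39) + ((-35)·21 − 12·(-2))| = 2886, so the area is 1443.
Summing gcd(|Δx|,|Δy|) over the edges gives the boundary count: gcd(18,21) + gcd(57,3) + gcd(8,41) + gcd(47,23) = 3+3+1+1 = 8.
Pick's theorem gives I = A − B/2 + 1 = 1443 − 8/2 + 1 = 1440.

1440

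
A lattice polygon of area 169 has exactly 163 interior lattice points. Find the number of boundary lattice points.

14

Pick's theorem gives A = I + B/2 − 1, so B = 2(A − I + 1) = 2(169 − 163 + 1) = 14.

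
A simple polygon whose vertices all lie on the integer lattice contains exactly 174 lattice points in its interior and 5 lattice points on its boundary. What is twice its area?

351

By Pick's theorem, A = I + B/2 − 1 = 174 + 5/2 − 1 = 351/2.
Hence 2A = 351.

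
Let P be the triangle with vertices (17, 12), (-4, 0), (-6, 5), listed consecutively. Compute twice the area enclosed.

129

By the shoelace formula, twice the signed area is |(17·0 − (-4)·12) + ((-4)·5 − (-6)·0) + ((-6)·12 − 17·5)| = 129, so the area is 64.5.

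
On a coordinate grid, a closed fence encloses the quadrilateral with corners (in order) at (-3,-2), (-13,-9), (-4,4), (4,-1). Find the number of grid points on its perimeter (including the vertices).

4

The number of boundary lattice points is Σ gcd(|Δx|,|Δy|) = gcd(10,7) + gcd(9,13) + gcd(8,5) + gcd(7,1) = 1+1+1+1 = 4.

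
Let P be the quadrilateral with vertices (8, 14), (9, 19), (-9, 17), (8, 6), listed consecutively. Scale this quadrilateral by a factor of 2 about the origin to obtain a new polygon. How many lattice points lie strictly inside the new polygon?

By the shoelace formula, twice the signed area is |(8·19 − 9·14) + (9·17 − (-9)·19) + ((-9)·6 − 8·17) + (8·14 − 8·6)| = 224, so the area is 112.
Along each edge there are gcd(|Δx|,|Δy|)+1 lattice points, so counting each shared vertex once the boundary has gcd(1,5) + gcd(18,2) + gcd(17,11) + gcd(0,8) = 1+2+1+8 = 12.
Scaling by 2 multiplies the area by 2² = 4 (so the new area is 448) and multiplies the boundary lattice-point count by 2, giving 24.
By Pick's theorem, the interior count of the dilated polygon is 448 − 24/2 + 1 = 437.

437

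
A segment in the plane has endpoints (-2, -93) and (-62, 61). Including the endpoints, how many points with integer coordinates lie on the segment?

The number of lattice points on a segment between lattice points is gcd(|Δx|,|Δy|) + 1 = gcd(60,154) + 1 = 2 + 1 = 3.

3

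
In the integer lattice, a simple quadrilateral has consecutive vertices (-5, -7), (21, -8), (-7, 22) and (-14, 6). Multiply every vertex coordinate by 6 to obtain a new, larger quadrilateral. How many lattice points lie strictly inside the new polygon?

17752

By the shoelace formula, twice the signed area is |[(-5)·(-8) − 21·(-7)] + [21·22 − (-7)·(-8)] + [(-7)·6 − (-14)·22] + [(-14)·(-7) − (-5)·6]| = 987, so the area is 987/2.
Summing gcd(|Δx|,|Δy|) over the edges gives the boundary count: gcd(26,1) + gcd(28,30) + gcd(7,16) + gcd(9,13) = 1+2+1+1 = 5.
Scaling by 6 multiplies the area by 6² = 36 (so the new area is 17766) and multiplies the boundary lattice-point count by 6, giving 30.
By Pick's theorem, the interior count of the dilated polygon is 17766 − 30/2 + 1 = 17752.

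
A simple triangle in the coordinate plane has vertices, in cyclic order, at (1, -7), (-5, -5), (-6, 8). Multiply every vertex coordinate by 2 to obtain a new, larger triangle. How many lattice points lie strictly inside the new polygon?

149

The shoelace formula gives twice the area as |(1·(-5) − (-5)·(-7)) + ((-5)·8 − (-6)·(-5)) + ((-6)·(-7) − 1·8)| = 76, so the area is 38.
The number of boundary lattice points is Σ gcd(|Δx|,|Δy|) = gcd(6,2) + gcd(1,13) + gcd(7,15) = 2+1+1 = 4.
Scaling by 2 multiplies the area by 2² = 4 (so the new area is 152) and multiplies the boundary lattice-point count by 2, giving 8.
By Pick's theorem, the interior count of the dilated polygon is 152 − 8/2 + 1 = 149.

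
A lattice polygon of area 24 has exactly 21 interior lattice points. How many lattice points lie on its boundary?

8

Pick's theorem gives A = I + B/2 − 1, so B = 2(A − I + 1) = 2(24 − 21 + 1) = 8.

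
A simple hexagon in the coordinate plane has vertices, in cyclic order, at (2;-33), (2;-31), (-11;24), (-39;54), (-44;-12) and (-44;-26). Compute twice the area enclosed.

5017

By the shoelace formula, twice the signed area is |[2·(-31) − 2·(-33)] + [2·24 − (-11)·(-31)] + [(-11)·54 − (-39)·24] + [(-39)·(-12) − (-44)·54] + [(-44)·(-26) − (-44)·(-12)] + [(-44)·(-33) − 2·(-26)]| = 5017, so the area is 5017/2.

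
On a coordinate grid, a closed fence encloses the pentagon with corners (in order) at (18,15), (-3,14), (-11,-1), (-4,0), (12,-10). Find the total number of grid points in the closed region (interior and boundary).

429

The shoelace formula gives twice the area as |(18·14 − (-3)·15) + ((-3)·(-1) − (-11)·14) + ((-11)·0 − (-4)·(-1)) + ((-4)·(-10) − 12·0) + (12·15 − 18·(-10))| = 850, so the area is 425.
Along each edge there are gcd(|Δx|,|Δy|)+1 lattice points, so counting each shared vertex once the boundary has gcd(21,1) + gcd(8,15) + gcd(7,1) + gcd(16,10) + gcd(6,25) = 1+1+1+2+1 = 6.
Pick's theorem gives I = A − B/2 + 1 = 425 − 6/2 + 1 = 423, so the closed region contains I + B = 423 + 6 = 429 lattice points.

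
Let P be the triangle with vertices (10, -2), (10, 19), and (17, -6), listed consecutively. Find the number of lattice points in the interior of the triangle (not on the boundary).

The shoelace formula gives twice the area as |[10·19 − 10·(-2)] + [10·(-6) − 17·19] + [17·(-2) − 10·(-6)]| = 147, so the area is 73.5.
The number of boundary lattice points is Σ gcd(|Δx|,|Δy|) = gcd(0,21) + gcd(7,25) + gcd(7,4) = 21+1+1 = 23.
Pick's theorem gives I = A − B/2 + 1 = 73.5 − 23/2 + 1 = 63.

63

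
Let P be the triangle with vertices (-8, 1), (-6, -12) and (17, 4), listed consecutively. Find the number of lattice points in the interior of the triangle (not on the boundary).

165

Using the shoelace formula, 2A = |((-8)·(-12) − (-6)·1) + ((-6)·4 − 17·(-12)) + (17·1 − (-8)·4)| = 331, so the area is 331/2.
The number of boundary lattice points is Σ gcd(|Δx|,|Δy|) = gcd(2,13) + gcd(23,16) + gcd(25,3) = 1+1+1 = 3.
By Pick's theorem A = I + B/2 − 1, so I = 331/2 − 3/2 + 1 = 165.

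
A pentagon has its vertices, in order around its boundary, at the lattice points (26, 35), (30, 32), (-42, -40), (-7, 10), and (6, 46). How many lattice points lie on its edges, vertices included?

The number of boundary lattice points is Σ gcd(|Δx|,|Δy|) = gcd(4,3) + gcd(72,72) + gcd(35,50) + gcd(13,36) + gcd(20,11) = 1+72+5+1+1 = 80.

80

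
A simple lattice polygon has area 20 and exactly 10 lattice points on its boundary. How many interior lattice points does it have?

From Pick's theorem, I = A − B/2 + 1 = 20 − 10/2 + 1 = 16.

16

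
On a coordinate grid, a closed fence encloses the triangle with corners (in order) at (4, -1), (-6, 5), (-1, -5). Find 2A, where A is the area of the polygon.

70

The shoelace formula gives twice the area as |(4·5 − (-6)·(-1)) + ((-6)·(-5) − (-1)·5) + ((-1)·(-1) − 4·(-5))| = 70, so the area is 35.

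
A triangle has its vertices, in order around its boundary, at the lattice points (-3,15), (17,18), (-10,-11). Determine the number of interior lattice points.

249

Using the shoelace formula, 2A = |[(-3)·18 − 17·15] + [17·(-11) − (-10)·18] + [(-10)·15 − (-3)·(-11)]| = 499, so the area is 499/2.
The number of boundary lattice points is Σ gcd(|Δx|,|Δy|) = gcd(20,3) + gcd(27,29) + gcd(7,26) = 1+1+1 = 3.
Pick's theorem gives I = A − B/2 + 1 = 499/2 − 3/2 + 1 = 249.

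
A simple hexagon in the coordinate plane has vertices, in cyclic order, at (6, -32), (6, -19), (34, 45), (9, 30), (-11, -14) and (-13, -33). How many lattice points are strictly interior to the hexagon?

1291

The shoelace formula gives twice the area as |[6·(-19) − 6·(-32)] + [6·45 − 34·(-19)] + [34·30 − 9·45] + [9·(-14) − (-11)·30] + [(-11)·(-33) − (-13)·(-14)] + [(-13)·(-32) − 6·(-33)]| = 2608, so the area is 1304.
Along each edge there are gcd(|Δx|,|Δy|)+1 lattice points, so counting each shared vertex once the boundary has gcd(0,13) + gcd(28,64) + gcd(25,15) + gcd(20,44) + gcd(2,19) + gcd(19,1) = 13+4+5+4+1+1 = 28.
Pick's theorem gives I = A − B/2 + 1 = 1304 − 28/2 + 1 = 1291.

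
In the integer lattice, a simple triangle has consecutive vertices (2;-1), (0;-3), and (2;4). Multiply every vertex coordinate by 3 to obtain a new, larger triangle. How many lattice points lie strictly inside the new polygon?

34

The shoelace formula gives twice the area as |(2·(-3) − 0·(-1)) + (0·4 − 2·(-3)) + (2·(-1) − 2·4)| = 10, so the area is 5.
The number of boundary lattice points is Σ gcd(|Δx|,|Δy|) = gcd(2,2) + gcd(2,7) + gcd(0,5) = 2+1+5 = 8.
Scaling by 3 multiplies the area by 3² = 9 (so the new area is 45) and multiplies the boundary lattice-point count by 3, giving 24.
By Pick's theorem, the interior count of the dilated polygon is 45 − 24/2 + 1 = 34.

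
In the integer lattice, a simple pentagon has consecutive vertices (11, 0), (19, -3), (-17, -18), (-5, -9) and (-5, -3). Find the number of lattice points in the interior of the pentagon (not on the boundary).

The shoelace formula gives twice the area as |(11·(-3) − 19·0) + (19·(-18) − (-17)·(-3)) + ((-17)·(-9) − (-5)·(-18)) + ((-5)·(-3) − (-5)·(-9)) + ((-5)·0 − 11·(-3))| = 360, so the area is 180.
The number of boundary lattice points is Σ gcd(|Δx|,|Δy|) = gcd(8,3) + gcd(36,15) + gcd(12,9) + gcd(0,6) + gcd(16,3) = 1+3+3+6+1 = 14.
By Pick's theorem A = I + B/2 − 1, so I = 180 − 14/2 + 1 = 174.

174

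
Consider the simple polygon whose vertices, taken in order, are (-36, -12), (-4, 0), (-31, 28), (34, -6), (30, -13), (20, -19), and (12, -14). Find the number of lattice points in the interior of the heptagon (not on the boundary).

1094

The shoelace formula gives twice the area as |[(-36)·0 − (-4)·(-12)] + [(-4)·28 − (-31)·0] + [(-31)·(-6) − 34·28] + [34·(-13) − 30·(-6)] + [30·(-19) − 20·(-13)] + [20·(-14) − 12·(-19)] + [12·(-12) − (-36)·(-14)]| = 2198, so the area is 1099.
Along each edge there are gcd(|Δx|,|Δy|)+1 lattice points, so counting each shared vertex once the boundary has gcd(32,12) + gcd(27,28) + gcd(65,34) + gcd(4,7) + gcd(10,6) + gcd(8,5) + gcd(48,2) = 4+1+1+1+2+1+2 = 12.
Pick's theorem gives I = A − B/2 + 1 = 1099 − 12/2 + 1 = 1094.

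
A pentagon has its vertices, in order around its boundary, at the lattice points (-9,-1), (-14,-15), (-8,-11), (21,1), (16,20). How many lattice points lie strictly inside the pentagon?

By the shoelace formula, twice the signed area is |((-9)·(-15) − (-14)·(-1)) + ((-14)·(-11) − (-8)·(-15)) + ((-8)·1 − 21·(-11)) + (21·20 − 16·1) + (16·(-1) − (-9)·20)| = 946, so the area is 473.
Summing gcd(|Δx|,|Δy|) over the edges gives the boundary count: gcd(5,14) + gcd(6,4) + gcd(29,12) + gcd(5,19) + gcd(25,21) = 1+2+1+1+1 = 6.
By Pick's theorem A = I + B/2 − 1, so I = 473 − 6/2 + 1 = 471.

471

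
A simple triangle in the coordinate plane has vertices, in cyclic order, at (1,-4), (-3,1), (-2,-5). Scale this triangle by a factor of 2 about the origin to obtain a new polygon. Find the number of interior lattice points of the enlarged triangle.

36

Using the shoelace formula, 2A = |(1·1 − (-3)·(-4)) + ((-3)·(-5) − (-2)·1) + ((-2)·(-4) − 1·(-5))| = 19, so the area is 19/2.
The number of boundary lattice points is Σ gcd(|Δx|,|Δy|) = gcd(4,5) + gcd(1,6) + gcd(3,1) = 1+1+1 = 3.
Scaling by 2 multiplies the area by 2² = 4 (so the new area is 38) and multiplies the boundary lattice-point count by 2, giving 6.
By Pick's theorem, the interior count of the dilated polygon is 38 − 6/2 + 1 = 36.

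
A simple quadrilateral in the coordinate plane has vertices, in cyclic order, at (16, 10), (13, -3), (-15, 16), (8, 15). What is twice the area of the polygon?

By the shoelace formula, twice the signed area is |[16·(-3) − 13·10] + [13·16 − (-15)·(-3)] + [(-15)·15 − 8·16] + [8·10 − 16·15]| = 528, so the area is 264.

528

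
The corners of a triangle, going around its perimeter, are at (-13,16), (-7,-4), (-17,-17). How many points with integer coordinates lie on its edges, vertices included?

4

Along each edge there are gcd(|Δx|,|Δy|)+1 lattice points, so counting each shared vertex once the boundary has gcd(6,20) + gcd(10,13) + gcd(4,33) = 2+1+1 = 4.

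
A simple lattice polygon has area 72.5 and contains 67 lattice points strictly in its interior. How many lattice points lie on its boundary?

13

Pick's theorem gives A = I + B/2 − 1, so B = 2(A − I + 1) = 2(72.5 − 67 + 1) = 13.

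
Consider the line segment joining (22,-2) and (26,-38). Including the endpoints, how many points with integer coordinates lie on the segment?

5

The number of lattice points on a segment between lattice points is gcd(|Δx|,|Δy|) + 1 = gcd(4,36) + 1 = 4 + 1 = 5.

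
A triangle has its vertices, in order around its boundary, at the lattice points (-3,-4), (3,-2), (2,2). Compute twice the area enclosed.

26

Using the shoelace formula, 2A = |((-3)·(-2) − 3·(-4)) + (3·2 − 2·(-2)) + (2·(-4) − (-3)·2)| = 26, so the area is 13.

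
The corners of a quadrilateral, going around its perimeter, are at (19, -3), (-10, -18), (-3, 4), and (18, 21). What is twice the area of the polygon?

1054

Using the shoelace formula, 2A = |[19·(-18) − (-10)·(-3)] + [(-10)·4 − (-3)·(-18)] + [(-3)·21 − 18·4] + [18·(-3) − 19·21]| = 1054, so the area is 527.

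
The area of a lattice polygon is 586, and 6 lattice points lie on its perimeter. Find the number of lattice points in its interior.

584

From Pick's theorem, I = A − B/2 + 1 = 586 − 6/2 + 1 = 584.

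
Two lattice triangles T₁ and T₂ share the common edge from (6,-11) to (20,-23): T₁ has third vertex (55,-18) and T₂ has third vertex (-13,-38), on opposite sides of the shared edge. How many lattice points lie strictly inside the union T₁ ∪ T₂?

The union is the simple quadrilateral with vertices (6,-11), (55,-18), (20,-23), (-13,-38) in order.
By the shoelace formula, twice the signed area is |(6·(-18) − 55·(-11)) + (55·(-23) − 20·(-18)) + (20·(-38) − (-13)·(-23)) + ((-13)·(-11) − 6·(-38))| = 1096, so the area is 548.
Along each edge there are gcd(|Δx|,|Δy|)+1 lattice points, so counting each shared vertex once the boundary has gcd(49,7) + gcd(35,5) + gcd(33,15) + gcd(19,27) = 7+5+3+1 = 16.
By Pick's theorem I = A − B/2 + 1 = 548 − 16/2 + 1 = 541.

541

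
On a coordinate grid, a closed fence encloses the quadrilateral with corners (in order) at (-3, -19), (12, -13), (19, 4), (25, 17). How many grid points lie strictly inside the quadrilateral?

177

By the shoelace formula, twice the signed area is |[(-3)·(-13) − 12·(-19)] + [12·4 − 19·(-13)] + [19·17 − 25·4] + [25·(-19) − (-3)·17]| = 361, so the area is 180.5.
Along each edge there are gcd(|Δx|,|Δy|)+1 lattice points, so counting each shared vertex once the boundary has gcd(15,6) + gcd(7,17) + gcd(6,13) + gcd(28,36) = 3+1+1+4 = 9.
By Pick's theorem A = I + B/2 − 1, so I = 180.5 − 9/2 + 1 = 177.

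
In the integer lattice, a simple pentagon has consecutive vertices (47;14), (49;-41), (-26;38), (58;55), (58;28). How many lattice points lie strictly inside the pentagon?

3746

By the shoelace formula, twice the signed area is |[47·(-41) − 49·14] + [49·38 − (-26)·(-41)] + [(-26)·55 − 58·38] + [58·28 − 58·55] + [58·14 − 47·28]| = 7521, so the area is 3760.5.
The number of boundary lattice points is Σ gcd(|Δx|,|Δy|) = gcd(2,55) + gcd(75,79) + gcd(84,17) + gcd(0,27) + gcd(11,14) = 1+1+1+27+1 = 31.
By Pick's theorem A = I + B/2 − 1, so I = 3760.5 − 31/2 + 1 = 3746.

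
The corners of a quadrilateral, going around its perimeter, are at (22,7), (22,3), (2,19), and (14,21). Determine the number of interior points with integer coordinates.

By the shoelace formula, twice the signed area is |(22·3 − 22·7) + (22·19 − 2·3) + (2·21 − 14·19) + (14·7 − 22·21)| = 264, so the area is 132.
Summing gcd(|Δx|,|Δy|) over the edges gives the boundary count: gcd(0,4) + gcd(20,16) + gcd(12,2) + gcd(8,14) = 4+4+2+2 = 12.
By Pick's theorem A = I + B/2 − 1, so I = 132 − 12/2 + 1 = 127.

127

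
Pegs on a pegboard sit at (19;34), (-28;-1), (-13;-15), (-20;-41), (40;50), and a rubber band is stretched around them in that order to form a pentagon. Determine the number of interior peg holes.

Using the shoelace formula, 2A = |[19·(-1) − (-28)·34] + [(-28)·(-15) − (-13)·(-1)] + [(-13)·(-41) − (-20)·(-15)] + [(-20)·50 − 40·(-41)] + [40·34 − 19·50]| = 2623, so the area is 2623/2.
Along each edge there are gcd(|Δx|,|Δy|)+1 lattice points, so counting each shared vertex once the boundary has gcd(47,35) + gcd(15,14) + gcd(7,26) + gcd(60,91) + gcd(21,16) = 1+1+1+1+1 = 5.
Pick's theorem gives I = A − B/2 + 1 = 2623/2 − 5/2 + 1 = 1310.

1310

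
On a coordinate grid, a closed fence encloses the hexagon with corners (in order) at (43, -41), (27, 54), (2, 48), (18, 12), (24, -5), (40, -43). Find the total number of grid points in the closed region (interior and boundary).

1394

By the shoelace formula, twice the signed area is |(43·54 − 27·(-41)) + (27·48 − 2·54) + (2·12 − 18·48) + (18·(-5) − 24·12) + (24·(-43) − 40·(-5)) + (40·(-41) − 43·(-43))| = 2776, so the area is 1388.
Along each edge there are gcd(|Δx|,|Δy|)+1 lattice points, so counting each shared vertex once the boundary has gcd(16,95) + gcd(25,6) + gcd(16,36) + gcd(6,17) + gcd(16,38) + gcd(3,2) = 1+1+4+1+2+1 = 10.
Pick's theorem gives I = A − B/2 + 1 = 1388 − 10/2 + 1 = 1384, so the closed region contains I + B = 1384 + 10 = 1394 lattice points.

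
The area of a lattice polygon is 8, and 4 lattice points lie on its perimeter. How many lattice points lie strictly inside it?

From Pick's theorem, I = A − B/2 + 1 = 8 − 4/2 + 1 = 7.

7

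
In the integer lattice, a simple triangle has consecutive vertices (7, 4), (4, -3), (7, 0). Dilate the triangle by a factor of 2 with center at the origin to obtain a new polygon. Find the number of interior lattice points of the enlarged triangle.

The shoelace formula gives twice the area as |[7·(-3) − 4·4] + [4·0 − 7·(-3)] + [7·4 − 7·0]| = 12, so the area is 6.
Summing gcd(|Δx|,|Δy|) over the edges gives the boundary count: gcd(3,7) + gcd(3,3) + gcd(0,4) = 1+3+4 = 8.
Scaling by 2 multiplies the area by 2² = 4 (so the new area is 24) and multiplies the boundary lattice-point count by 2, giving 16.
By Pick's theorem, the interior count of the dilated polygon is 24 − 16/2 + 1 = 17.

17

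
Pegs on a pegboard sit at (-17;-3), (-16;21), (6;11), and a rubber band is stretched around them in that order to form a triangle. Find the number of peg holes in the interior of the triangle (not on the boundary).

268

The shoelace formula gives twice the area as |[(-17)·21 − (-16)·(-3)] + [(-16)·11 − 6·21] + [6·(-3) − (-17)·11]| = 538, so the area is 269.
The number of boundary lattice points is Σ gcd(|Δx|,|Δy|) = gcd(1,24) + gcd(22,10) + gcd(23,14) = 1+2+1 = 4.
Pick's theorem gives I = A − B/2 + 1 = 269 − 4/2 + 1 = 268.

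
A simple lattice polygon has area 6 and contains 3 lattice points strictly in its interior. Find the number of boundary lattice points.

Pick's theorem gives A = I + B/2 − 1, so B = 2(A − I + 1) = 2(6 − 3 + 1) = 8.

8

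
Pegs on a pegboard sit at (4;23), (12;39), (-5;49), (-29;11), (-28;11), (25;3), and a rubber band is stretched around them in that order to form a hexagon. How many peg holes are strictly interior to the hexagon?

The shoelace formula gives twice the area as |[4·39 − 12·23] + [12·49 − (-5)·39] + [(-5)·11 − (-29)·49] + [(-29)·11 − (-28)·11] + [(-28)·3 − 25·11] + [25·23 − 4·3]| = 2222, so the area is 1111.
Along each edge there are gcd(|Δx|,|Δy|)+1 lattice points, so counting each shared vertex once the boundary has gcd(8,16) + gcd(17,10) + gcd(24,38) + gcd(1,0) + gcd(53,8) + gcd(21,20) = 8+1+2+1+1+1 = 14.
By Pick's theorem A = I + B/2 − 1, so I = 1111 − 14/2 + 1 = 1105.

1105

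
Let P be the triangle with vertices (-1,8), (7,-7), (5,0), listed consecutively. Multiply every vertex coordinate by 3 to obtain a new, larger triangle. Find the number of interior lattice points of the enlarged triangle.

112

By the shoelace formula, twice the signed area is |[(-1)·(-7) − 7·8] + [7·0 − 5·(-7)] + [5·8 − (-1)·0]| = 26, so the area is 13.
Summing gcd(|Δx|,|Δy|) over the edges gives the boundary count: gcd(8,15) + gcd(2,7) + gcd(6,8) = 1+1+2 = 4.
Scaling by 3 multiplies the area by 3² = 9 (so the new area is 117) and multiplies the boundary lattice-point count by 3, giving 12.
By Pick's theorem, the interior count of the dilated polygon is 117 − 12/2 + 1 = 112.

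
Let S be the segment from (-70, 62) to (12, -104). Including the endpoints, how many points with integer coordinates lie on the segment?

The number of lattice points on a segment between lattice points is gcd(|Δx|,|Δy|) + 1 = gcd(82,166) + 1 = 2 + 1 = 3.

3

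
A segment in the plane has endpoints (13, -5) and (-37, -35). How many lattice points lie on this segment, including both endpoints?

11

The number of lattice points on a segment between lattice points is gcd(|Δx|,|Δy|) + 1 = gcd(50,30) + 1 = 10 + 1 = 11.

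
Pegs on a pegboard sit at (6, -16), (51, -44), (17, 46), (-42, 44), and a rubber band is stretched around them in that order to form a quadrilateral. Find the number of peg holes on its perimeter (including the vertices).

16

The number of boundary lattice points is Σ gcd(|Δx|,|Δy|) = gcd(45,28) + gcd(34,90) + gcd(59,2) + gcd(48,60) = 1+2+1+12 = 16.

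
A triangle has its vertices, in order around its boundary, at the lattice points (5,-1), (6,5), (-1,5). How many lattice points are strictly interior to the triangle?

15

The shoelace formula gives twice the area as |[5·5 − 6·(-1)] + [6·5 − (-1)·5] + [(-1)·(-1) − 5·5]| = 42, so the area is 21.
Along each edge there are gcd(|Δx|,|Δy|)+1 lattice points, so counting each shared vertex once the boundary has gcd(1,6) + gcd(7,0) + gcd(6,6) = 1+7+6 = 14.
By Pick's theorem A = I + B/2 − 1, so I = 21 − 14/2 + 1 = 15.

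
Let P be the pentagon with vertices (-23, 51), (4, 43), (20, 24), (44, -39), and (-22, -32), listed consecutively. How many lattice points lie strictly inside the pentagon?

Using the shoelace formula, 2A = |((-23)·43 − 4·51) + (4·24 − 20·43) + (20·(-39) − 44·24) + (44·(-32) − (-22)·(-39)) + ((-22)·51 − (-23)·(-32))| = 7917, so the area is 3958.5.
Along each edge there are gcd(|Δx|,|Δy|)+1 lattice points, so counting each shared vertex once the boundary has gcd(27,8) + gcd(16,19) + gcd(24,63) + gcd(66,7) + gcd(1,83) = 1+1+3+1+1 = 7.
Pick's theorem gives I = A − B/2 + 1 = 3958.5 − 7/2 + 1 = 3956.

3956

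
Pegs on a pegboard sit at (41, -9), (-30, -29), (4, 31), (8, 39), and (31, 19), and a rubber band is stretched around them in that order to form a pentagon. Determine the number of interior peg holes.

2236

Using the shoelace formula, 2A = |[41·(-29) − (-30)·(-9)] + [(-30)·31 − 4·(-29)] + [4·39 − 8·31] + [8·19 − 31·39] + [31·(-9) − 41·19]| = 4480, so the area is 2240.
Summing gcd(|Δx|,|Δy|) over the edges gives the boundary count: gcd(71,20) + gcd(34,60) + gcd(4,8) + gcd(23,20) + gcd(10,28) = 1+2+4+1+2 = 10.
By Pick's theorem A = I + B/2 − 1, so I = 2240 − 10/2 + 1 = 2236.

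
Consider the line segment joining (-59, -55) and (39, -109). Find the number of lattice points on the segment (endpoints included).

The number of lattice points on a segment between lattice points is gcd(|Δx|,|Δy|) + 1 = gcd(98,54) + 1 = 2 + 1 = 3.

3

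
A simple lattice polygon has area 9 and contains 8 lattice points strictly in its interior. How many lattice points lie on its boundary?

Pick's theorem gives A = I + B/2 − 1, so B = 2(A − I + 1) = 2(9 − 8 + 1) = 4.

4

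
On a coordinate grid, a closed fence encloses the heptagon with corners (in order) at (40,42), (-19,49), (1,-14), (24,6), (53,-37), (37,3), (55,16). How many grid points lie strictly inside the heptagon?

2862

By the shoelace formula, twice the signed area is |[40·49 − (-19)·42] + [(-19)·(-14) − 1·49] + [1·6 − 24·(-14)] + [24·(-37) − 53·6] + [53·3 − 37·(-37)] + [37·16 − 55·3] + [55·42 − 40·16]| = 5736, so the area is 2868.
Along each edge there are gcd(|Δx|,|Δy|)+1 lattice points, so counting each shared vertex once the boundary has gcd(59,7) + gcd(20,63) + gcd(23,20) + gcd(29,43) + gcd(16,40) + gcd(18,13) + gcd(15,26) = 1+1+1+1+8+1+1 = 14.
Pick's theorem gives I = A − B/2 + 1 = 2868 − 14/2 + 1 = 2862.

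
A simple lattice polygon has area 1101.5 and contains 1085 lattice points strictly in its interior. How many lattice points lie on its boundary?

Pick's theorem gives A = I + B/2 − 1, so B = 2(A − I + 1) = 2(1101.5 − 1085 + 1) = 35.

35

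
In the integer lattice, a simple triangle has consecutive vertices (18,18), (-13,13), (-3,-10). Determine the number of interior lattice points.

378

The shoelace formula gives twice the area as |(18·13 − (-13)·18) + ((-13)·(-10) − (-3)·13) + ((-3)·18 − 18·(-10))| = 763, so the area is 381.5.
Along each edge there are gcd(|Δx|,|Δy|)+1 lattice points, so counting each shared vertex once the boundary has gcd(31,5) + gcd(10,23) + gcd(21,28) = 1+1+7 = 9.
Pick's theorem gives I = A − B/2 + 1 = 381.5 − 9/2 + 1 = 378.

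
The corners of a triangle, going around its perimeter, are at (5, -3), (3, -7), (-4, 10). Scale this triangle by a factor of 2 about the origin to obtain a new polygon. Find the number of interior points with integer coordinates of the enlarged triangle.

By the shoelace formula, twice the signed area is |(5·(-7) − 3·(-3)) + (3·10 − (-4)·(-7)) + ((-4)·(-3) − 5·10)| = 62, so the area is 31.
The number of boundary lattice points is Σ gcd(|Δx|,|Δy|) = gcd(2,4) + gcd(7,17) + gcd(9,13) = 2+1+1 = 4.
Scaling by 2 multiplies the area by 2² = 4 (so the new area is 124) and multiplies the boundary lattice-point count by 2, giving 8.
By Pick's theorem, the interior count of the dilated polygon is 124 − 8/2 + 1 = 121.

121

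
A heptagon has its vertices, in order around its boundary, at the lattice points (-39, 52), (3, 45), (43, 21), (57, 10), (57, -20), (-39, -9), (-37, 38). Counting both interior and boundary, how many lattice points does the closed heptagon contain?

4931

Using the shoelace formula, 2A = |[(-39)·45 − 3·52] + [3·21 − 43·45] + [43·10 − 57·21] + [57·(-20) − 57·10] + [57·(-9) − (-39)·(-20)] + [(-39)·38 − (-37)·(-9)] + [(-37)·52 − (-39)·38]| = 9810, so the area is 4905.
Summing gcd(|Δx|,|Δy|) over the edges gives the boundary count: gcd(42,7) + gcd(40,24) + gcd(14,11) + gcd(0,30) + gcd(96,11) + gcd(2,47) + gcd(2,14) = 7+8+1+30+1+1+2 = 50.
Pick's theorem gives I = A − B/2 + 1 = 4905 − 50/2 + 1 = 4881, so the closed region contains I + B = 4881 + 50 = 4931 lattice points.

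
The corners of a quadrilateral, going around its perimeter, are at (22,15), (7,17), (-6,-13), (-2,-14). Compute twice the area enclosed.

616

The shoelace formula gives twice the area as |(22·17 − 7·15) + (7·(-13) − (-6)·17) + ((-6)·(-14) − (-2)·(-13)) + ((-2)·15 − 22·(-14))| = 616, so the area is 308.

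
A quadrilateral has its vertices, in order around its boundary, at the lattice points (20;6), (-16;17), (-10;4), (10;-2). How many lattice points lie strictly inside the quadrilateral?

The shoelace formula gives twice the area as |[20·17 − (-16)·6] + [(-16)·4 − (-10)·17] + [(-10)·(-2) − 10·4] + [10·6 − 20·(-2)]| = 622, so the area is 311.
Along each edge there are gcd(|Δx|,|Δy|)+1 lattice points, so counting each shared vertex once the boundary has gcd(36,11) + gcd(6,13) + gcd(20,6) + gcd(10,8) = 1+1+2+2 = 6.
By Pick's theorem A = I + B/2 − 1, so I = 311 − 6/2 + 1 = 309.

309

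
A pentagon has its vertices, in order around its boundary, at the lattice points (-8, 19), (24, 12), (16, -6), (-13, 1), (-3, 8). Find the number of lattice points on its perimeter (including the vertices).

6

The number of boundary lattice points is Σ gcd(|Δx|,|Δy|) = gcd(32,7) + gcd(8,18) + gcd(29,7) + gcd(10,7) + gcd(5,11) = 1+2+1+1+1 = 6.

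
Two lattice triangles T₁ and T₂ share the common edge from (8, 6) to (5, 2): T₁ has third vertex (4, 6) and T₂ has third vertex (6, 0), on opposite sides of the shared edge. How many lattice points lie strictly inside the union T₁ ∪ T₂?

The union is the simple quadrilateral with vertices (8, 6), (4, 6), (5, 2), (6, 0) in order.
By the shoelace formula, twice the signed area is |[8·6 − 4·6] + [4·2 − 5·6] + [5·0 − 6·2] + [6·6 − 8·0]| = 26, so the area is 13.
Summing gcd(|Δx|,|Δy|) over the edges gives the boundary count: gcd(4,0) + gcd(1,4) + gcd(1,2) + gcd(2,6) = 4+1+1+2 = 8.
By Pick's theorem I = A − B/2 + 1 = 13 − 8/2 + 1 = 10.

10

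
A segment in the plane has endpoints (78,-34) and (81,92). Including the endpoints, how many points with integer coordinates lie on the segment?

4

The number of lattice points on a segment between lattice points is gcd(|Δx|,|Δy|) + 1 = gcd(3,126) + 1 = 3 + 1 = 4.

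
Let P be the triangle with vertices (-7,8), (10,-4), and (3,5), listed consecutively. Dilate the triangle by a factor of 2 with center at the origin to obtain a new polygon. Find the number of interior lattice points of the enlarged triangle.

136

The shoelace formula gives twice the area as |[(-7)·(-4) − 10·8] + [10·5 − 3·(-4)] + [3·8 − (-7)·5]| = 69, so the area is 34.5.
Along each edge there are gcd(|Δx|,|Δy|)+1 lattice points, so counting each shared vertex once the boundary has gcd(17,12) + gcd(7,9) + gcd(10,3) = 1+1+1 = 3.
Scaling by 2 multiplies the area by 2² = 4 (so the new area is 138) and multiplies the boundary lattice-point count by 2, giving 6.
By Pick's theorem, the interior count of the dilated polygon is 138 − 6/2 + 1 = 136.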